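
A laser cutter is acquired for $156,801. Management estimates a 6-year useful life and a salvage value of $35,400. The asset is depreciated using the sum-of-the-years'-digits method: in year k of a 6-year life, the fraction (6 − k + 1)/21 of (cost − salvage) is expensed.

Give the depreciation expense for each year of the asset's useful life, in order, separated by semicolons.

$34,686; $28,905; $23,124; $17,343; $11,562; $5,781

Depreciable base = $156,801 − $35,400 = $121,401.
Sum of the years' digits = 6+5+4+3+2+1 = 21.
Year 1: $121,401 × 6/21 = $34,686. Book value $122,115.
Year 2: $121,401 × 5/21 = $28,905. Book value $93,210.
Year 3: $121,401 × 4/21 = $23,124. Book value $70,086.
Year 4: $121,401 × 3/21 = $17,343. Book value $52,743.
Year 5: $121,401 × 2/21 = $11,562. Book value $41,181.
Year 6: $121,401 × 1/21 = $5,781. Book value $35,400.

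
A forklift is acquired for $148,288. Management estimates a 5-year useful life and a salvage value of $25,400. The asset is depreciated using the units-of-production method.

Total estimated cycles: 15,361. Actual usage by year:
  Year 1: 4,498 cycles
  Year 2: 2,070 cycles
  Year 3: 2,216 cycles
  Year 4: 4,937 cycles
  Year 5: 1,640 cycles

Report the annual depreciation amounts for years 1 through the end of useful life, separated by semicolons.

Depreciable base = $148,288 − $25,400 = $122,888.
Rate = $122,888 / 15,361 cycles = $8 per cycle.
Year 1: 4,498 × $8 = $35,984. Book value $112,304.
Year 2: 2,070 × $8 = $16,560. Book value $95,744.
Year 3: 2,216 × $8 = $17,728. Book value $78,016.
Year 4: 4,937 × $8 = $39,496. Book value $38,520.
Year 5: 1,640 × $8 = $13,120. Book value $25,400.

$35,984; $16,560; $17,728; $39,496; $13,120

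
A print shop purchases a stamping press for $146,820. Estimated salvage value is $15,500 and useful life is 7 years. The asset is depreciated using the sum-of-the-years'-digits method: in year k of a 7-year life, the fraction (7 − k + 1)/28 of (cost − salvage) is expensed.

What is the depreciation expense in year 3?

$23,450

Depreciable base = $146,820 − $15,500 = $131,320.
Sum of the years' digits = 7+6+5+4+3+2+1 = 28.
Year 1: $131,320 × 7/28 = $32,830. Book value $113,990.
Year 2: $131,320 × 6/28 = $28,140. Book value $85,850.
Year 3: $131,320 × 5/28 = $23,450. Book value $62,400.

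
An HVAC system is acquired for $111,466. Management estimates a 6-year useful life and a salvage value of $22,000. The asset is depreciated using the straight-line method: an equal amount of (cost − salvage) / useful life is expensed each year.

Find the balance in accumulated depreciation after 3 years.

$44,733

Depreciable base = $111,466 − $22,000 = $89,466.
Annual expense = $89,466 / 6 = $14,911.
End of year 1: book value $96,555.
End of year 2: book value $81,644.
End of year 3: book value $66,733.
Accumulated through year 3 = $111,466 − $66,733 = $44,733.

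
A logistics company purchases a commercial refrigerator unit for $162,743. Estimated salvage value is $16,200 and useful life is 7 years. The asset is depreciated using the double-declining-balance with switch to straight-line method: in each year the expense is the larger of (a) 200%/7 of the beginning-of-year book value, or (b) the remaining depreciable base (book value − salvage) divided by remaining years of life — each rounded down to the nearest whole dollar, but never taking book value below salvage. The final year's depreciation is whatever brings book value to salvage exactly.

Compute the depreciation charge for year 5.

$12,104

Depreciable base = $162,743 − $16,200 = $146,543.
Year 1: DB = ⌊$162,743 × 200%/7⌋ = $46,498; SL = ⌊$146,543/7⌋ = $20,934 → take DB $46,498. Book value $116,245.
Year 2: DB = ⌊$116,245 × 200%/7⌋ = $33,212; SL = ⌊$100,045/6⌋ = $16,674 → take DB $33,212. Book value $83,033.
Year 3: DB = ⌊$83,033 × 200%/7⌋ = $23,723; SL = ⌊$66,833/5⌋ = $13,366 → take DB $23,723. Book value $59,310.
Year 4: DB = ⌊$59,310 × 200%/7⌋ = $16,945; SL = ⌊$43,110/4⌋ = $10,777 → take DB $16,945. Book value $42,365.
Year 5: DB = ⌊$42,365 × 200%/7⌋ = $12,104; SL = ⌊$26,165/3⌋ = $8,721 → take DB $12,104. Book value $30,261.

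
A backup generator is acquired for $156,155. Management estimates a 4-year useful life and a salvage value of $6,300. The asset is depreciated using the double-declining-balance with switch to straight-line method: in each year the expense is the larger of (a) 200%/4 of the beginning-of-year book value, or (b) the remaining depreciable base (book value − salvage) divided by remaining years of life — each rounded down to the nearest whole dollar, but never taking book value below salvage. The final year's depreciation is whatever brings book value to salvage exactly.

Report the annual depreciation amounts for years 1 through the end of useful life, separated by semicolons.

Depreciable base = $156,155 − $6,300 = $149,855.
Year 1: DB = ⌊$156,155 × 200%/4⌋ = $78,077; SL = ⌊$149,855/4⌋ = $37,463 → take DB $78,077. Book value $78,078.
Year 2: DB = ⌊$78,078 × 200%/4⌋ = $39,039; SL = ⌊$71,778/3⌋ = $23,926 → take DB $39,039. Book value $39,039.
Year 3: DB = ⌊$39,039 × 200%/4⌋ = $19,519; SL = ⌊$32,739/2⌋ = $16,369 → take DB $19,519. Book value $19,520.
Year 4 (final): $19,520 − $6,300 = $13,220. Book value $6,300.

$78,077; $39,039; $19,519; $13,220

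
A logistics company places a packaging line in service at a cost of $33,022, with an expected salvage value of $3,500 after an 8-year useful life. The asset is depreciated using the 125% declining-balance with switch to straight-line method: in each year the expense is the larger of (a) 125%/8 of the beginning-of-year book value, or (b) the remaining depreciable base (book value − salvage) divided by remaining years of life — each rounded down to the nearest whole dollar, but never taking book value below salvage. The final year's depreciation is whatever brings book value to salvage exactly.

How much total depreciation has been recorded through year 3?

$13,185

Depreciable base = $33,022 − $3,500 = $29,522.
Year 1: DB = ⌊$33,022 × 125%/8⌋ = $5,159; SL = ⌊$29,522/8⌋ = $3,690 → take DB $5,159. Book value $27,863.
Year 2: DB = ⌊$27,863 × 125%/8⌋ = $4,353; SL = ⌊$24,363/7⌋ = $3,480 → take DB $4,353. Book value $23,510.
Year 3: DB = ⌊$23,510 × 125%/8⌋ = $3,673; SL = ⌊$20,010/6⌋ = $3,335 → take DB $3,673. Book value $19,837.
Accumulated through year 3 = $33,022 − $19,837 = $13,185.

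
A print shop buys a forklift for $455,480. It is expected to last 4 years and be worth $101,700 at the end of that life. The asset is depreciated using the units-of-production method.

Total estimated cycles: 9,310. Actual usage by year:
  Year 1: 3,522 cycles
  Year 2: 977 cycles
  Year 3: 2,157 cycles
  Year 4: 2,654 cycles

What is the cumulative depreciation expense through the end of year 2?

Depreciable base = $455,480 − $101,700 = $353,780.
Rate = $353,780 / 9,310 cycles = $38 per cycle.
Year 1: 3,522 × $38 = $133,836. Book value $321,644.
Year 2: 977 × $38 = $37,126. Book value $284,518.
Accumulated through year 2 = $455,480 − $284,518 = $170,962.

$170,962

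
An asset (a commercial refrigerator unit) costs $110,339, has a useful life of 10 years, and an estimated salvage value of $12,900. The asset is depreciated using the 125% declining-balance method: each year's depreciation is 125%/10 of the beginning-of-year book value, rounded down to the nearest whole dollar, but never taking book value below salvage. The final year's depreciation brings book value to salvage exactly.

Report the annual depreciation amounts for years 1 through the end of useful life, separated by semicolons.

Depreciable base = $110,339 − $12,900 = $97,439.
Year 1: ⌊$110,339 × 125%/10⌋ = $13,792. Book value $96,547.
Year 2: ⌊$96,547 × 125%/10⌋ = $12,068. Book value $84,479.
Year 3: ⌊$84,479 × 125%/10⌋ = $10,559. Book value $73,920.
Year 4: ⌊$73,920 × 125%/10⌋ = $9,240. Book value $64,680.
Year 5: ⌊$64,680 × 125%/10⌋ = $8,085. Book value $56,595.
Year 6: ⌊$56,595 × 125%/10⌋ = $7,074. Book value $49,521.
Year 7: ⌊$49,521 × 125%/10⌋ = $6,190. Book value $43,331.
Year 8: ⌊$43,331 × 125%/10⌋ = $5,416. Book value $37,915.
Year 9: ⌊$37,915 × 125%/10⌋ = $4,739. Book value $33,176.
Year 10 (final): $33,176 − $12,900 = $20,276. Book value $12,900.

$13,792; $12,068; $10,559; $9,240; $8,085; $7,074; $6,190; $5,416; $4,739; $20,276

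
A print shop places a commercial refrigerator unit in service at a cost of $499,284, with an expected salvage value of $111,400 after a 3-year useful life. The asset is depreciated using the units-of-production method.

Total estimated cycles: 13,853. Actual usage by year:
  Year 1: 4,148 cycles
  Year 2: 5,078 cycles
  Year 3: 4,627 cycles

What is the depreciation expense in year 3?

Depreciable base = $499,284 − $111,400 = $387,884.
Rate = $387,884 / 13,853 cycles = $28 per cycle.
Year 1: 4,148 × $28 = $116,144. Book value $383,140.
Year 2: 5,078 × $28 = $142,184. Book value $240,956.
Year 3: 4,627 × $28 = $129,556. Book value $111,400.

$129,556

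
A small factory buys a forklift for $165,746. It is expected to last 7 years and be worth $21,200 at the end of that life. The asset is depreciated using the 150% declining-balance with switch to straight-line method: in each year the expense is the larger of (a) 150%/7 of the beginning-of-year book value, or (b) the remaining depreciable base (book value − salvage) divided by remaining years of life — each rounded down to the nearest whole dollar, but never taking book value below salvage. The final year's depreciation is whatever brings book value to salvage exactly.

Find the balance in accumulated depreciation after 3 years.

$85,349

Depreciable base = $165,746 − $21,200 = $144,546.
Year 1: DB = ⌊$165,746 × 150%/7⌋ = $35,517; SL = ⌊$144,546/7⌋ = $20,649 → take DB $35,517. Book value $130,229.
Year 2: DB = ⌊$130,229 × 150%/7⌋ = $27,906; SL = ⌊$109,029/6⌋ = $18,171 → take DB $27,906. Book value $102,323.
Year 3: DB = ⌊$102,323 × 150%/7⌋ = $21,926; SL = ⌊$81,123/5⌋ = $16,224 → take DB $21,926. Book value $80,397.
Accumulated through year 3 = $165,746 − $80,397 = $85,349.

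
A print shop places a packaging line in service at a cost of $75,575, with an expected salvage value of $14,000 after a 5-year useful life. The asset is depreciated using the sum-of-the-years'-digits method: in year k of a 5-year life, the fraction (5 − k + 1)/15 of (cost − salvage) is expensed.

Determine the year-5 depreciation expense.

Depreciable base = $75,575 − $14,000 = $61,575.
Sum of the years' digits = 5+4+3+2+1 = 15.
Year 1: $61,575 × 5/15 = $20,525. Book value $55,050.
Year 2: $61,575 × 4/15 = $16,420. Book value $38,630.
Year 3: $61,575 × 3/15 = $12,315. Book value $26,315.
Year 4: $61,575 × 2/15 = $8,210. Book value $18,105.
Year 5: $61,575 × 1/15 = $4,105. Book value $14,000.

$4,105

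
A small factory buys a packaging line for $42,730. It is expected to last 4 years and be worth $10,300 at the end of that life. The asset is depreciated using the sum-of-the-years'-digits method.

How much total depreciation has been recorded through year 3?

Depreciable base = $42,730 − $10,300 = $32,430.
Sum of the years' digits = 4+3+2+1 = 10.
Year 1: $32,430 × 4/10 = $12,972. Book value $29,758.
Year 2: $32,430 × 3/10 = $9,729. Book value $20,029.
Year 3: $32,430 × 2/10 = $6,486. Book value $13,543.
Accumulated through year 3 = $42,730 − $13,543 = $29,187.

$29,187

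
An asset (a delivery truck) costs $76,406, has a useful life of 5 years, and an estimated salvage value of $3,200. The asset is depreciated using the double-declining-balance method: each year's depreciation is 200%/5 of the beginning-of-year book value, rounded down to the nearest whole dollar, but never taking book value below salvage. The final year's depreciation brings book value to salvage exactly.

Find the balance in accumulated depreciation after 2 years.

Depreciable base = $76,406 − $3,200 = $73,206.
Year 1: ⌊$76,406 × 200%/5⌋ = $30,562. Book value $45,844.
Year 2: ⌊$45,844 × 200%/5⌋ = $18,337. Book value $27,507.
Accumulated through year 2 = $76,406 − $27,507 = $48,899.

$48,899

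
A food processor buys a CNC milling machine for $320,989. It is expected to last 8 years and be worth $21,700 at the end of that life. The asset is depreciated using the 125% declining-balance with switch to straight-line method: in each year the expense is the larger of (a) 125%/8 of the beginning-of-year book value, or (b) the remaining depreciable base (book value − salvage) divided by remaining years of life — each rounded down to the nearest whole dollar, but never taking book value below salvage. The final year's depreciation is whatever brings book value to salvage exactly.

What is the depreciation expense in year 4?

$34,222

Depreciable base = $320,989 − $21,700 = $299,289.
Year 1: DB = ⌊$320,989 × 125%/8⌋ = $50,154; SL = ⌊$299,289/8⌋ = $37,411 → take DB $50,154. Book value $270,835.
Year 2: DB = ⌊$270,835 × 125%/8⌋ = $42,317; SL = ⌊$249,135/7⌋ = $35,590 → take DB $42,317. Book value $228,518.
Year 3: DB = ⌊$228,518 × 125%/8⌋ = $35,705; SL = ⌊$206,818/6⌋ = $34,469 → take DB $35,705. Book value $192,813.
Year 4: DB = ⌊$192,813 × 125%/8⌋ = $30,127; SL = ⌊$171,113/5⌋ = $34,222 → take SL $34,222. Book value $158,591.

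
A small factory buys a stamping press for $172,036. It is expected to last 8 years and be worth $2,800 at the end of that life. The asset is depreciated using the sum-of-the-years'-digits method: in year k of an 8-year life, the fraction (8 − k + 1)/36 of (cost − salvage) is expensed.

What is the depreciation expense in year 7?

Depreciable base = $172,036 − $2,800 = $169,236.
Sum of the years' digits = 8+7+6+5+4+3+2+1 = 36.
Year 1: $169,236 × 8/36 = $37,608. Book value $134,428.
Year 2: $169,236 × 7/36 = $32,907. Book value $101,521.
Year 3: $169,236 × 6/36 = $28,206. Book value $73,315.
Year 4: $169,236 × 5/36 = $23,505. Book value $49,810.
Year 5: $169,236 × 4/36 = $18,804. Book value $31,006.
Year 6: $169,236 × 3/36 = $14,103. Book value $16,903.
Year 7: $169,236 × 2/36 = $9,402. Book value $7,501.

$9,402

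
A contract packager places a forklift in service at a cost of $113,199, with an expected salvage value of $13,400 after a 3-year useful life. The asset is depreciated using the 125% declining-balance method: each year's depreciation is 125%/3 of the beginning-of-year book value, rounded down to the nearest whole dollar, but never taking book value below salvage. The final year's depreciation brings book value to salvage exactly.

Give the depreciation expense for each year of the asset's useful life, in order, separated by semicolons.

Depreciable base = $113,199 − $13,400 = $99,799.
Year 1: ⌊$113,199 × 125%/3⌋ = $47,166. Book value $66,033.
Year 2: ⌊$66,033 × 125%/3⌋ = $27,513. Book value $38,520.
Year 3 (final): $38,520 − $13,400 = $25,120. Book value $13,400.

$47,166; $27,513; $25,120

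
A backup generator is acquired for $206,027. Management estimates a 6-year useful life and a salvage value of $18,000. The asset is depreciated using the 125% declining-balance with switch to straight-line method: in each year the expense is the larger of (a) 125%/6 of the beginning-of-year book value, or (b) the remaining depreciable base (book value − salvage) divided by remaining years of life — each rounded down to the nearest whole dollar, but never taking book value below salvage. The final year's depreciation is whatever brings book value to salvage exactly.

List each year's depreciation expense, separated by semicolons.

Depreciable base = $206,027 − $18,000 = $188,027.
Year 1: DB = ⌊$206,027 × 125%/6⌋ = $42,922; SL = ⌊$188,027/6⌋ = $31,337 → take DB $42,922. Book value $163,105.
Year 2: DB = ⌊$163,105 × 125%/6⌋ = $33,980; SL = ⌊$145,105/5⌋ = $29,021 → take DB $33,980. Book value $129,125.
Year 3: DB = ⌊$129,125 × 125%/6⌋ = $26,901; SL = ⌊$111,125/4⌋ = $27,781 → take SL $27,781. Book value $101,344.
Year 4: DB = ⌊$101,344 × 125%/6⌋ = $21,113; SL = ⌊$83,344/3⌋ = $27,781 → take SL $27,781. Book value $73,563.
Year 5: DB = ⌊$73,563 × 125%/6⌋ = $15,325; SL = ⌊$55,563/2⌋ = $27,781 → take SL $27,781. Book value $45,782.
Year 6 (final): $45,782 − $18,000 = $27,782. Book value $18,000.

$42,922; $33,980; $27,781; $27,781; $27,781; $27,782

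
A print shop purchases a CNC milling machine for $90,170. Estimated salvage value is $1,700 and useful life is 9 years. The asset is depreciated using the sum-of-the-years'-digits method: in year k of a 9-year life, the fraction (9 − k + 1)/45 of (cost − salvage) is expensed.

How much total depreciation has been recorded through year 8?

$86,504

Depreciable base = $90,170 − $1,700 = $88,470.
Sum of the years' digits = 9+8+7+6+5+4+3+2+1 = 45.
Year 1: $88,470 × 9/45 = $17,694. Book value $72,476.
Year 2: $88,470 × 8/45 = $15,728. Book value $56,748.
Year 3: $88,470 × 7/45 = $13,762. Book value $42,986.
Year 4: $88,470 × 6/45 = $11,796. Book value $31,190.
Year 5: $88,470 × 5/45 = $9,830. Book value $21,360.
Year 6: $88,470 × 4/45 = $7,864. Book value $13,496.
Year 7: $88,470 × 3/45 = $5,898. Book value $7,598.
Year 8: $88,470 × 2/45 = $3,932. Book value $3,666.
Accumulated through year 8 = $90,170 − $3,666 = $86,504.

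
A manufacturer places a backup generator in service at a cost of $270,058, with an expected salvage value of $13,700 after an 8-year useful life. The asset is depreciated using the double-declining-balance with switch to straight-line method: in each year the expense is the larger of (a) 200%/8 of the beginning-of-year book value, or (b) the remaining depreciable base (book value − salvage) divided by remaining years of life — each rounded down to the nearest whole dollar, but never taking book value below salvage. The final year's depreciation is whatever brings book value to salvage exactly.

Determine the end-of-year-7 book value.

$30,496

Depreciable base = $270,058 − $13,700 = $256,358.
Year 1: DB = ⌊$270,058 × 200%/8⌋ = $67,514; SL = ⌊$256,358/8⌋ = $32,044 → take DB $67,514. Book value $202,544.
Year 2: DB = ⌊$202,544 × 200%/8⌋ = $50,636; SL = ⌊$188,844/7⌋ = $26,977 → take DB $50,636. Book value $151,908.
Year 3: DB = ⌊$151,908 × 200%/8⌋ = $37,977; SL = ⌊$138,208/6⌋ = $23,034 → take DB $37,977. Book value $113,931.
Year 4: DB = ⌊$113,931 × 200%/8⌋ = $28,482; SL = ⌊$100,231/5⌋ = $20,046 → take DB $28,482. Book value $85,449.
Year 5: DB = ⌊$85,449 × 200%/8⌋ = $21,362; SL = ⌊$71,749/4⌋ = $17,937 → take DB $21,362. Book value $64,087.
Year 6: DB = ⌊$64,087 × 200%/8⌋ = $16,021; SL = ⌊$50,387/3⌋ = $16,795 → take SL $16,795. Book value $47,292.
Year 7: DB = ⌊$47,292 × 200%/8⌋ = $11,823; SL = ⌊$33,592/2⌋ = $16,796 → take SL $16,796. Book value $30,496.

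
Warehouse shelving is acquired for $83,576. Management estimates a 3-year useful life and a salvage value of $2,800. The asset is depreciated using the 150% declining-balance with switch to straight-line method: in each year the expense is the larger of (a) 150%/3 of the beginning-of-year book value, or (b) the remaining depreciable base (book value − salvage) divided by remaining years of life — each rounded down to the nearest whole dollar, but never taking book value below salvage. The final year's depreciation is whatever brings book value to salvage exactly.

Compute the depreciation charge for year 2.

Depreciable base = $83,576 − $2,800 = $80,776.
Year 1: DB = ⌊$83,576 × 150%/3⌋ = $41,788; SL = ⌊$80,776/3⌋ = $26,925 → take DB $41,788. Book value $41,788.
Year 2: DB = ⌊$41,788 × 150%/3⌋ = $20,894; SL = ⌊$38,988/2⌋ = $19,494 → take DB $20,894. Book value $20,894.

$20,894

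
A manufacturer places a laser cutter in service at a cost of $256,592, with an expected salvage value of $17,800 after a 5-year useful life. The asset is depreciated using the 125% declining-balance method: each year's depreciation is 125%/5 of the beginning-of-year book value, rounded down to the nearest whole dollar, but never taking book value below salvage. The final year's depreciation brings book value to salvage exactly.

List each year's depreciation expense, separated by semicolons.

Depreciable base = $256,592 − $17,800 = $238,792.
Year 1: ⌊$256,592 × 125%/5⌋ = $64,148. Book value $192,444.
Year 2: ⌊$192,444 × 125%/5⌋ = $48,111. Book value $144,333.
Year 3: ⌊$144,333 × 125%/5⌋ = $36,083. Book value $108,250.
Year 4: ⌊$108,250 × 125%/5⌋ = $27,062. Book value $81,188.
Year 5 (final): $81,188 − $17,800 = $63,388. Book value $17,800.

$64,148; $48,111; $36,083; $27,062; $63,388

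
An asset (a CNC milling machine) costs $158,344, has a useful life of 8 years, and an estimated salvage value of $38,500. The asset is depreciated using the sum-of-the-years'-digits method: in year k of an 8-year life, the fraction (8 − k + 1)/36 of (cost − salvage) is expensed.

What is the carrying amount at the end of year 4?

Depreciable base = $158,344 − $38,500 = $119,844.
Sum of the years' digits = 8+7+6+5+4+3+2+1 = 36.
Year 1: $119,844 × 8/36 = $26,632. Book value $131,712.
Year 2: $119,844 × 7/36 = $23,303. Book value $108,409.
Year 3: $119,844 × 6/36 = $19,974. Book value $88,435.
Year 4: $119,844 × 5/36 = $16,645. Book value $71,790.

$71,790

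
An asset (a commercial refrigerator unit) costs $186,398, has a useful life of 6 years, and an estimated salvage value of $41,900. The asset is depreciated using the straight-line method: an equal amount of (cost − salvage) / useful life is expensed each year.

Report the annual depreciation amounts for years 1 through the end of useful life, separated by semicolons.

Depreciable base = $186,398 − $41,900 = $144,498.
Annual expense = $144,498 / 6 = $24,083.
End of year 1: book value $162,315.
End of year 2: book value $138,232.
End of year 3: book value $114,149.
End of year 4: book value $90,066.
End of year 5: book value $65,983.
End of year 6: book value $41,900.

$24,083; $24,083; $24,083; $24,083; $24,083; $24,083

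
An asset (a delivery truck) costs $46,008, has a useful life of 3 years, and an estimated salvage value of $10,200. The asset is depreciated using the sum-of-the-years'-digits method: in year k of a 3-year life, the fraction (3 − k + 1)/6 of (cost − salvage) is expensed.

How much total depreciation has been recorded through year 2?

Depreciable base = $46,008 − $10,200 = $35,808.
Sum of the years' digits = 3+2+1 = 6.
Year 1: $35,808 × 3/6 = $17,904. Book value $28,104.
Year 2: $35,808 × 2/6 = $11,936. Book value $16,168.
Accumulated through year 2 = $46,008 − $16,168 = $29,840.

$29,840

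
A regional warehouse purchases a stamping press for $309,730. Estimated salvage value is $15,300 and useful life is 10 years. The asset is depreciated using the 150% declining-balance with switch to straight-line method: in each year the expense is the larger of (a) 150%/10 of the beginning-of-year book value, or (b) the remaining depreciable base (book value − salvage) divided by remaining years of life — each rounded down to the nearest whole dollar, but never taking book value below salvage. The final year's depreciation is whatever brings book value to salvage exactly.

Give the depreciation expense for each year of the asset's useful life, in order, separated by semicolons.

Depreciable base = $309,730 − $15,300 = $294,430.
Year 1: DB = ⌊$309,730 × 150%/10⌋ = $46,459; SL = ⌊$294,430/10⌋ = $29,443 → take DB $46,459. Book value $263,271.
Year 2: DB = ⌊$263,271 × 150%/10⌋ = $39,490; SL = ⌊$247,971/9⌋ = $27,552 → take DB $39,490. Book value $223,781.
Year 3: DB = ⌊$223,781 × 150%/10⌋ = $33,567; SL = ⌊$208,481/8⌋ = $26,060 → take DB $33,567. Book value $190,214.
Year 4: DB = ⌊$190,214 × 150%/10⌋ = $28,532; SL = ⌊$174,914/7⌋ = $24,987 → take DB $28,532. Book value $161,682.
Year 5: DB = ⌊$161,682 × 150%/10⌋ = $24,252; SL = ⌊$146,382/6⌋ = $24,397 → take SL $24,397. Book value $137,285.
Year 6: DB = ⌊$137,285 × 150%/10⌋ = $20,592; SL = ⌊$121,985/5⌋ = $24,397 → take SL $24,397. Book value $112,888.
Year 7: DB = ⌊$112,888 × 150%/10⌋ = $16,933; SL = ⌊$97,588/4⌋ = $24,397 → take SL $24,397. Book value $88,491.
Year 8: DB = ⌊$88,491 × 150%/10⌋ = $13,273; SL = ⌊$73,191/3⌋ = $24,397 → take SL $24,397. Book value $64,094.
Year 9: DB = ⌊$64,094 × 150%/10⌋ = $9,614; SL = ⌊$48,794/2⌋ = $24,397 → take SL $24,397. Book value $39,697.
Year 10 (final): $39,697 − $15,300 = $24,397. Book value $15,300.

$46,459; $39,490; $33,567; $28,532; $24,397; $24,397; $24,397; $24,397; $24,397; $24,397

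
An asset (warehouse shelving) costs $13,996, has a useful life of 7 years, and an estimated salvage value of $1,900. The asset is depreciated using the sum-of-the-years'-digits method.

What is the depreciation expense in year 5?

$1,296

Depreciable base = $13,996 − $1,900 = $12,096.
Sum of the years' digits = 7+6+5+4+3+2+1 = 28.
Year 1: $12,096 × 7/28 = $3,024. Book value $10,972.
Year 2: $12,096 × 6/28 = $2,592. Book value $8,380.
Year 3: $12,096 × 5/28 = $2,160. Book value $6,220.
Year 4: $12,096 × 4/28 = $1,728. Book value $4,492.
Year 5: $12,096 × 3/28 = $1,296. Book value $3,196.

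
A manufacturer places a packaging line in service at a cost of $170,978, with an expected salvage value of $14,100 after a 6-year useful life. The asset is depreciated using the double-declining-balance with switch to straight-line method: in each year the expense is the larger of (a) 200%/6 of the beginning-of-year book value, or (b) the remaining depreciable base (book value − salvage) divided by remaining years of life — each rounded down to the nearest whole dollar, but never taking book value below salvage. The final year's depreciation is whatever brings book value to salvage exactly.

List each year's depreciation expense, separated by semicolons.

$56,992; $37,995; $25,330; $16,887; $11,258; $8,416

Depreciable base = $170,978 − $14,100 = $156,878.
Year 1: DB = ⌊$170,978 × 200%/6⌋ = $56,992; SL = ⌊$156,878/6⌋ = $26,146 → take DB $56,992. Book value $113,986.
Year 2: DB = ⌊$113,986 × 200%/6⌋ = $37,995; SL = ⌊$99,886/5⌋ = $19,977 → take DB $37,995. Book value $75,991.
Year 3: DB = ⌊$75,991 × 200%/6⌋ = $25,330; SL = ⌊$61,891/4⌋ = $15,472 → take DB $25,330. Book value $50,661.
Year 4: DB = ⌊$50,661 × 200%/6⌋ = $16,887; SL = ⌊$36,561/3⌋ = $12,187 → take DB $16,887. Book value $33,774.
Year 5: DB = ⌊$33,774 × 200%/6⌋ = $11,258; SL = ⌊$19,674/2⌋ = $9,837 → take DB $11,258. Book value $22,516.
Year 6 (final): $22,516 − $14,100 = $8,416. Book value $14,100.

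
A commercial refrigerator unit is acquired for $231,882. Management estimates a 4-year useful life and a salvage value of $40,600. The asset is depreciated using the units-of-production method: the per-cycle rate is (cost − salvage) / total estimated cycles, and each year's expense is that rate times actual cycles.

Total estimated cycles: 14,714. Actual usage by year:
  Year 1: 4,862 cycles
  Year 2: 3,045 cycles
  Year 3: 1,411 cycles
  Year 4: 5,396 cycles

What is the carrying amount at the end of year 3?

Depreciable base = $231,882 − $40,600 = $191,282.
Rate = $191,282 / 14,714 cycles = $13 per cycle.
Year 1: 4,862 × $13 = $63,206. Book value $168,676.
Year 2: 3,045 × $13 = $39,585. Book value $129,091.
Year 3: 1,411 × $13 = $18,343. Book value $110,748.

$110,748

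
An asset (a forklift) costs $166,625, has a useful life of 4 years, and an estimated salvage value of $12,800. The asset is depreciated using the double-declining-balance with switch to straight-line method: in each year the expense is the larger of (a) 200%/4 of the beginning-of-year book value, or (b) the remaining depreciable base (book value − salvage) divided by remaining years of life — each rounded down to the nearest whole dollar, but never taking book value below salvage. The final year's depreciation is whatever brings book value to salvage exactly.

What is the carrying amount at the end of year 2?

$41,657

Depreciable base = $166,625 − $12,800 = $153,825.
Year 1: DB = ⌊$166,625 × 200%/4⌋ = $83,312; SL = ⌊$153,825/4⌋ = $38,456 → take DB $83,312. Book value $83,313.
Year 2: DB = ⌊$83,313 × 200%/4⌋ = $41,656; SL = ⌊$70,513/3⌋ = $23,504 → take DB $41,656. Book value $41,657.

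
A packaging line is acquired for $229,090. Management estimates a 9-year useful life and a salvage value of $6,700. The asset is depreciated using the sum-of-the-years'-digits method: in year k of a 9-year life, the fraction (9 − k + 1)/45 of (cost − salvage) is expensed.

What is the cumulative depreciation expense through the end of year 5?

Depreciable base = $229,090 − $6,700 = $222,390.
Sum of the years' digits = 9+8+7+6+5+4+3+2+1 = 45.
Year 1: $222,390 × 9/45 = $44,478. Book value $184,612.
Year 2: $222,390 × 8/45 = $39,536. Book value $145,076.
Year 3: $222,390 × 7/45 = $34,594. Book value $110,482.
Year 4: $222,390 × 6/45 = $29,652. Book value $80,830.
Year 5: $222,390 × 5/45 = $24,710. Book value $56,120.
Accumulated through year 5 = $229,090 − $56,120 = $172,970.

$172,970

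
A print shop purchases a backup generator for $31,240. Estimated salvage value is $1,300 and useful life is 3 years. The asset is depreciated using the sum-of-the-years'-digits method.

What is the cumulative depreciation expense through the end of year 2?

$24,950

Depreciable base = $31,240 − $1,300 = $29,940.
Sum of the years' digits = 3+2+1 = 6.
Year 1: $29,940 × 3/6 = $14,970. Book value $16,270.
Year 2: $29,940 × 2/6 = $9,980. Book value $6,290.
Accumulated through year 2 = $31,240 − $6,290 = $24,950.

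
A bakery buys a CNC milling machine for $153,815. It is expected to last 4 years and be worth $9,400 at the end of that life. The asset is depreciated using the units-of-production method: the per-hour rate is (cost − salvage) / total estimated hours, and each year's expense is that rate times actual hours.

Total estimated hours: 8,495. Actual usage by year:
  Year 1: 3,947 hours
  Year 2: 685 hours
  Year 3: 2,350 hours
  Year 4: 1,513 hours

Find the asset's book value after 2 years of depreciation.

Depreciable base = $153,815 − $9,400 = $144,415.
Rate = $144,415 / 8,495 hours = $17 per hour.
Year 1: 3,947 × $17 = $67,099. Book value $86,716.
Year 2: 685 × $17 = $11,645. Book value $75,071.

$75,071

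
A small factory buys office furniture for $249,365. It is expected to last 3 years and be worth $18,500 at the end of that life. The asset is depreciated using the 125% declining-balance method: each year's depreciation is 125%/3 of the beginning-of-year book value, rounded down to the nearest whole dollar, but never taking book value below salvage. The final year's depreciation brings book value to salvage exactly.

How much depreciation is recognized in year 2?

Depreciable base = $249,365 − $18,500 = $230,865.
Year 1: ⌊$249,365 × 125%/3⌋ = $103,902. Book value $145,463.
Year 2: ⌊$145,463 × 125%/3⌋ = $60,609. Book value $84,854.

$60,609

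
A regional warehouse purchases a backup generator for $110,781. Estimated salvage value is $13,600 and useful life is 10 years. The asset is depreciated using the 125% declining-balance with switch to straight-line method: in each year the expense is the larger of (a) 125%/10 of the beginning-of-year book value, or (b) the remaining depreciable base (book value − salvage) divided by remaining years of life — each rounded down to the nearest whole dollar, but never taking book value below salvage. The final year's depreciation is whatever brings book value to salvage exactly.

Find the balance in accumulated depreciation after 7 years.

$71,510

Depreciable base = $110,781 − $13,600 = $97,181.
Year 1: DB = ⌊$110,781 × 125%/10⌋ = $13,847; SL = ⌊$97,181/10⌋ = $9,718 → take DB $13,847. Book value $96,934.
Year 2: DB = ⌊$96,934 × 125%/10⌋ = $12,116; SL = ⌊$83,334/9⌋ = $9,259 → take DB $12,116. Book value $84,818.
Year 3: DB = ⌊$84,818 × 125%/10⌋ = $10,602; SL = ⌊$71,218/8⌋ = $8,902 → take DB $10,602. Book value $74,216.
Year 4: DB = ⌊$74,216 × 125%/10⌋ = $9,277; SL = ⌊$60,616/7⌋ = $8,659 → take DB $9,277. Book value $64,939.
Year 5: DB = ⌊$64,939 × 125%/10⌋ = $8,117; SL = ⌊$51,339/6⌋ = $8,556 → take SL $8,556. Book value $56,383.
Year 6: DB = ⌊$56,383 × 125%/10⌋ = $7,047; SL = ⌊$42,783/5⌋ = $8,556 → take SL $8,556. Book value $47,827.
Year 7: DB = ⌊$47,827 × 125%/10⌋ = $5,978; SL = ⌊$34,227/4⌋ = $8,556 → take SL $8,556. Book value $39,271.
Accumulated through year 7 = $110,781 − $39,271 = $71,510.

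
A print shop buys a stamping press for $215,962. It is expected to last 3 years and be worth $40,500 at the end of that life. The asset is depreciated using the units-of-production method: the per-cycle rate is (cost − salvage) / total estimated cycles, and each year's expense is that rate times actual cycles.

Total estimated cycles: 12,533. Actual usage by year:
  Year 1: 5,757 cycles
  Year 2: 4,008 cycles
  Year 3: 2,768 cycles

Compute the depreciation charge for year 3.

$38,752

Depreciable base = $215,962 − $40,500 = $175,462.
Rate = $175,462 / 12,533 cycles = $14 per cycle.
Year 1: 5,757 × $14 = $80,598. Book value $135,364.
Year 2: 4,008 × $14 = $56,112. Book value $79,252.
Year 3: 2,768 × $14 = $38,752. Book value $40,500.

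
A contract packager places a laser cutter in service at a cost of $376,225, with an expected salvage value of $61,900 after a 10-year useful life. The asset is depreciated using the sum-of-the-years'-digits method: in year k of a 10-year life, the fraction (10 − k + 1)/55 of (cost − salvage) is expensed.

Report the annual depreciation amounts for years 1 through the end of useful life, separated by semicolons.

$57,150; $51,435; $45,720; $40,005; $34,290; $28,575; $22,860; $17,145; $11,430; $5,715

Depreciable base = $376,225 − $61,900 = $314,325.
Sum of the years' digits = 10+9+8+7+6+5+4+3+2+1 = 55.
Year 1: $314,325 × 10/55 = $57,150. Book value $319,075.
Year 2: $314,325 × 9/55 = $51,435. Book value $267,640.
Year 3: $314,325 × 8/55 = $45,720. Book value $221,920.
Year 4: $314,325 × 7/55 = $40,005. Book value $181,915.
Year 5: $314,325 × 6/55 = $34,290. Book value $147,625.
Year 6: $314,325 × 5/55 = $28,575. Book value $119,050.
Year 7: $314,325 × 4/55 = $22,860. Book value $96,190.
Year 8: $314,325 × 3/55 = $17,145. Book value $79,045.
Year 9: $314,325 × 2/55 = $11,430. Book value $67,615.
Year 10: $314,325 × 1/55 = $5,715. Book value $61,900.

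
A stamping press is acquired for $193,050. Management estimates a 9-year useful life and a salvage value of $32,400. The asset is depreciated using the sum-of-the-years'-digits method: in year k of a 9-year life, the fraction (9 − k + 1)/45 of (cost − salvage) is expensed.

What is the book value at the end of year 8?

$35,970

Depreciable base = $193,050 − $32,400 = $160,650.
Sum of the years' digits = 9+8+7+6+5+4+3+2+1 = 45.
Year 1: $160,650 × 9/45 = $32,130. Book value $160,920.
Year 2: $160,650 × 8/45 = $28,560. Book value $132,360.
Year 3: $160,650 × 7/45 = $24,990. Book value $107,370.
Year 4: $160,650 × 6/45 = $21,420. Book value $85,950.
Year 5: $160,650 × 5/45 = $17,850. Book value $68,100.
Year 6: $160,650 × 4/45 = $14,280. Book value $53,820.
Year 7: $160,650 × 3/45 = $10,710. Book value $43,110.
Year 8: $160,650 × 2/45 = $7,140. Book value $35,970.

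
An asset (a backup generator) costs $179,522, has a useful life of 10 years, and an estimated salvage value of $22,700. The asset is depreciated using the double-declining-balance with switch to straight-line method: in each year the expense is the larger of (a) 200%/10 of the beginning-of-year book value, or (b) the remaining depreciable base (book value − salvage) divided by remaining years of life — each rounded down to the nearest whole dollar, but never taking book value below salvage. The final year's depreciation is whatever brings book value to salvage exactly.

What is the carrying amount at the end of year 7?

$37,650

Depreciable base = $179,522 − $22,700 = $156,822.
Year 1: DB = ⌊$179,522 × 200%/10⌋ = $35,904; SL = ⌊$156,822/10⌋ = $15,682 → take DB $35,904. Book value $143,618.
Year 2: DB = ⌊$143,618 × 200%/10⌋ = $28,723; SL = ⌊$120,918/9⌋ = $13,435 → take DB $28,723. Book value $114,895.
Year 3: DB = ⌊$114,895 × 200%/10⌋ = $22,979; SL = ⌊$92,195/8⌋ = $11,524 → take DB $22,979. Book value $91,916.
Year 4: DB = ⌊$91,916 × 200%/10⌋ = $18,383; SL = ⌊$69,216/7⌋ = $9,888 → take DB $18,383. Book value $73,533.
Year 5: DB = ⌊$73,533 × 200%/10⌋ = $14,706; SL = ⌊$50,833/6⌋ = $8,472 → take DB $14,706. Book value $58,827.
Year 6: DB = ⌊$58,827 × 200%/10⌋ = $11,765; SL = ⌊$36,127/5⌋ = $7,225 → take DB $11,765. Book value $47,062.
Year 7: DB = ⌊$47,062 × 200%/10⌋ = $9,412; SL = ⌊$24,362/4⌋ = $6,090 → take DB $9,412. Book value $37,650.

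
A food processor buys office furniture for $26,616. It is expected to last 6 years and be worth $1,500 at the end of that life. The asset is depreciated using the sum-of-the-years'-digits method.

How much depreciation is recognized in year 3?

Depreciable base = $26,616 − $1,500 = $25,116.
Sum of the years' digits = 6+5+4+3+2+1 = 21.
Year 1: $25,116 × 6/21 = $7,176. Book value $19,440.
Year 2: $25,116 × 5/21 = $5,980. Book value $13,460.
Year 3: $25,116 × 4/21 = $4,784. Book value $8,676.

$4,784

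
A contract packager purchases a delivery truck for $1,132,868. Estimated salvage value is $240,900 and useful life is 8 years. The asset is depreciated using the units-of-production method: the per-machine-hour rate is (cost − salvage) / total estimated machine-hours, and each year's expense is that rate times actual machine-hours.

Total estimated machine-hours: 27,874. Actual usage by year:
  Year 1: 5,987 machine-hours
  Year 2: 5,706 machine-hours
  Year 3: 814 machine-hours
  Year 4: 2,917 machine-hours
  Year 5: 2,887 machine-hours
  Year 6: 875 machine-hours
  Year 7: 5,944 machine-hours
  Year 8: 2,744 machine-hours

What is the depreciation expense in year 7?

$190,208

Depreciable base = $1,132,868 − $240,900 = $891,968.
Rate = $891,968 / 27,874 machine-hours = $32 per machine-hour.
Year 1: 5,987 × $32 = $191,584. Book value $941,284.
Year 2: 5,706 × $32 = $182,592. Book value $758,692.
Year 3: 814 × $32 = $26,048. Book value $732,644.
Year 4: 2,917 × $32 = $93,344. Book value $639,300.
Year 5: 2,887 × $32 = $92,384. Book value $546,916.
Year 6: 875 × $32 = $28,000. Book value $518,916.
Year 7: 5,944 × $32 = $190,208. Book value $328,708.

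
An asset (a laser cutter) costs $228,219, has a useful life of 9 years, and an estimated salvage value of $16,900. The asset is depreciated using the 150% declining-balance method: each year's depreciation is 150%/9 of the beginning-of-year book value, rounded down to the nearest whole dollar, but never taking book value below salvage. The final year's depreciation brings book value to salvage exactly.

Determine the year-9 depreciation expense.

$36,178

Depreciable base = $228,219 − $16,900 = $211,319.
Year 1: ⌊$228,219 × 150%/9⌋ = $38,036. Book value $190,183.
Year 2: ⌊$190,183 × 150%/9⌋ = $31,697. Book value $158,486.
Year 3: ⌊$158,486 × 150%/9⌋ = $26,414. Book value $132,072.
Year 4: ⌊$132,072 × 150%/9⌋ = $22,012. Book value $110,060.
Year 5: ⌊$110,060 × 150%/9⌋ = $18,343. Book value $91,717.
Year 6: ⌊$91,717 × 150%/9⌋ = $15,286. Book value $76,431.
Year 7: ⌊$76,431 × 150%/9⌋ = $12,738. Book value $63,693.
Year 8: ⌊$63,693 × 150%/9⌋ = $10,615. Book value $53,078.
Year 9 (final): $53,078 − $16,900 = $36,178. Book value $16,900.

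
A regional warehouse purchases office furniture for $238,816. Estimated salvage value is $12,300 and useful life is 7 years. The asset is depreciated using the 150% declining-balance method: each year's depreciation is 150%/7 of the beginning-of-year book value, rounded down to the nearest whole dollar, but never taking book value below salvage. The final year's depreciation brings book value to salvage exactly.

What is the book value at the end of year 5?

$71,515

Depreciable base = $238,816 − $12,300 = $226,516.
Year 1: ⌊$238,816 × 150%/7⌋ = $51,174. Book value $187,642.
Year 2: ⌊$187,642 × 150%/7⌋ = $40,209. Book value $147,433.
Year 3: ⌊$147,433 × 150%/7⌋ = $31,592. Book value $115,841.
Year 4: ⌊$115,841 × 150%/7⌋ = $24,823. Book value $91,018.
Year 5: ⌊$91,018 × 150%/7⌋ = $19,503. Book value $71,515.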